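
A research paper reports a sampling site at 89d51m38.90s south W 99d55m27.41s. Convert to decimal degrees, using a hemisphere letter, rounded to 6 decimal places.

89.860806° S, 99.924281° W

Lat: 89 + 51/60 + 38.9/3600 = 89.8608056
λ: 99° + 55/60 + 27.41/3600 = 99 + 0.916667 + 0.007614 = 99.9242806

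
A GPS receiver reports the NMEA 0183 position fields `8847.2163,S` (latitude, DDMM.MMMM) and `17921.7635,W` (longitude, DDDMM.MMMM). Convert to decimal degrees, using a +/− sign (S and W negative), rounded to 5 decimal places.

-88.78694, -179.36273

φ: split at 2 digits → 88° and 47.2163′; 88 + 47.2163/60 = 88.786938
S ⇒ negate
Lon: split at 3 digits → 179° and 21.7635′; 179 + 21.7635/60 = 179.362725
W → negative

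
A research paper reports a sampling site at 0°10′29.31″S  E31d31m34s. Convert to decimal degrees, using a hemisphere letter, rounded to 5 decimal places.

Lat: 10′ + 29.31″ = 10.48850′; 0 + 10.48850/60 = 0.174808
Longitude: 31° + 31/60 + 34/3600 = 31 + 0.516667 + 0.009444 = 31.526111

0.17481° S, 31.52611° E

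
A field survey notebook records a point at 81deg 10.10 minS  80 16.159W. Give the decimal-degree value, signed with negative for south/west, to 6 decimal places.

Lat: 81 + 10.1/60 = 81.1683333
S ⇒ negate
Lon: 80 + 16.159/60 = 80.2693167
W → negative

-81.168333, -80.269317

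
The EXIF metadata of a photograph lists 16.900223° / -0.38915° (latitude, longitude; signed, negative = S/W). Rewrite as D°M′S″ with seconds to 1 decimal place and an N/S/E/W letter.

φ: whole degrees 16; 54.01338′ → 54′ and 0.803″
Longitude is negative → W; |value| = 0.389150
λ: 0.389150 × 60 = 23.34900′ → 23′, remainder × 60 = 20.940″

16°54′0.8″ N, 0°23′20.9″ W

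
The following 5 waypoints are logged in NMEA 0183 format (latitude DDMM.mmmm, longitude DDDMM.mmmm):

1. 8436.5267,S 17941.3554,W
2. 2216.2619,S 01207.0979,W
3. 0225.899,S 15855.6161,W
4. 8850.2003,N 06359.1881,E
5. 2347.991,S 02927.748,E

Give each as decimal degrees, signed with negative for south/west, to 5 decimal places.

Point 1:
  φ: degrees = first 2 digits = 84, minutes = 36.5267; 84 + 36.5267/60 = 84.608778
  hemisphere S, so the sign is −
  λ: degrees = first 3 digits = 179, minutes = 41.3554; 179 + 41.3554/60 = 179.689257
  W ⇒ negate
Point 2:
  Latitude: split at 2 digits → 22° and 16.2619′; 22 + 16.2619/60 = 22.271032
  S ⇒ negate
  λ: degrees = first 3 digits = 12, minutes = 7.0979; 12 + 7.0979/60 = 12.118298
  hemisphere W, so the sign is −
Point 3:
  Lat: degrees = first 2 digits = 2, minutes = 25.899; 2 + 25.899/60 = 2.431650
  hemisphere S, so the sign is −
  Lon: split at 3 digits → 158° and 55.6161′; 158 + 55.6161/60 = 158.926935
  W → negative
Point 4:
  Latitude: degrees = first 2 digits = 88, minutes = 50.2003; 88 + 50.2003/60 = 88.836672
  N → positive
  Lon: split at 3 digits → 063° and 59.1881′; 63 + 59.1881/60 = 63.986468
  E → positive
Point 5:
  Latitude: split at 2 digits → 23° and 47.991′; 23 + 47.991/60 = 23.799850
  S ⇒ negate
  Longitude: degrees = first 3 digits = 29, minutes = 27.748; 29 + 27.748/60 = 29.462467
  E → positive

1. -84.60878, -179.68926
2. -22.27103, -12.11830
3. -2.43165, -158.92694
4. 88.83667, 63.98647
5. -23.79985, 29.46247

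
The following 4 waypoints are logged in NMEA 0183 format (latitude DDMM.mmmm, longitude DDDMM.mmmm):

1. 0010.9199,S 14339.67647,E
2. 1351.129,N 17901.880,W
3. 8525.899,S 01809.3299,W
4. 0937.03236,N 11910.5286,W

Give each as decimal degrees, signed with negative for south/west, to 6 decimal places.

1. -0.181998, 143.661275
2. 13.852150, -179.031333
3. -85.431650, -18.155498
4. 9.617206, -119.175477

Point 1:
  Latitude: degrees = first 2 digits = 0, minutes = 10.9199; 0 + 10.9199/60 = 0.1819983
  S → negative
  Lon: degrees = first 3 digits = 143, minutes = 39.67647; 143 + 39.67647/60 = 143.6612745
  E ⇒ keep positive
Point 2:
  Latitude: split at 2 digits → 13° and 51.129′; 13 + 51.129/60 = 13.8521500
  N → positive
  Longitude: degrees = first 3 digits = 179, minutes = 1.88; 179 + 1.88/60 = 179.0313333
  W ⇒ negate
Point 3:
  φ: split at 2 digits → 85° and 25.899′; 85 + 25.899/60 = 85.4316500
  S ⇒ negate
  λ: split at 3 digits → 018° and 9.3299′; 18 + 9.3299/60 = 18.1554983
  hemisphere W, so the sign is −
Point 4:
  Lat: degrees = first 2 digits = 9, minutes = 37.03236; 9 + 37.03236/60 = 9.6172060
  N ⇒ keep positive
  λ: split at 3 digits → 119° and 10.5286′; 119 + 10.5286/60 = 119.1754767
  W ⇒ negate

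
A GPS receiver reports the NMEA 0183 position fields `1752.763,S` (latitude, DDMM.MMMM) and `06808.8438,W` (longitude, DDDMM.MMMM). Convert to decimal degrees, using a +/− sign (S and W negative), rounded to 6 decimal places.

-17.879383, -68.147397

φ: split at 2 digits → 17° and 52.763′; 17 + 52.763/60 = 17.8793833
S → negative
λ: degrees = first 3 digits = 68, minutes = 8.8438; 68 + 8.8438/60 = 68.1473967
W → negative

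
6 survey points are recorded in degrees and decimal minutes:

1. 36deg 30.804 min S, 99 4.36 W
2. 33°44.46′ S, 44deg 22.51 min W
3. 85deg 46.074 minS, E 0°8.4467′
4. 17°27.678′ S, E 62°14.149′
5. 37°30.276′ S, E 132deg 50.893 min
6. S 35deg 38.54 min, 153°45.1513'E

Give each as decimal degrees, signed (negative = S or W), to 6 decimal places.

Point 1:
  Latitude: 36 + 30.804/60 = 36.5134000
  hemisphere S, so the sign is −
  Lon: 99 + 4.36/60 = 99.0726667
  W ⇒ negate
Point 2:
  φ: 44.46′ = 0.741000°; total 33.7410000
  S ⇒ negate
  Lon: 44 + 22.51/60 = 44.3751667
  W ⇒ negate
Point 3:
  Latitude: 85 + 46.074/60 = 85.7679000
  S → negative
  Longitude: 0 + 8.4467/60 = 0.1407783
  E → positive
Point 4:
  Latitude: 17 + 27.678/60 = 17.4613000
  S ⇒ negate
  Lon: 14.149′ = 0.235817°; total 62.2358167
  E ⇒ keep positive
Point 5:
  Latitude: 37 + 30.276/60 = 37.5046000
  S ⇒ negate
  λ: 50.893′ = 0.848217°; total 132.8482167
  E ⇒ keep positive
Point 6:
  Lat: 38.54′ = 0.642333°; total 35.6423333
  hemisphere S, so the sign is −
  λ: 45.1513′ = 0.752522°; total 153.7525217
  E ⇒ keep positive

1. -36.513400, -99.072667
2. -33.741000, -44.375167
3. -85.767900, 0.140778
4. -17.461300, 62.235817
5. -37.504600, 132.848217
6. -35.642333, 153.752522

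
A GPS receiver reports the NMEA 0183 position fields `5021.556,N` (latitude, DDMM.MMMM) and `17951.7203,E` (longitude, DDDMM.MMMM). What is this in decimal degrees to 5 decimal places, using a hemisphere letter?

50.35927° N, 179.86201° E

Latitude: degrees = first 2 digits = 50, minutes = 21.556; 50 + 21.556/60 = 50.359267
λ: degrees = first 3 digits = 179, minutes = 51.7203; 179 + 51.7203/60 = 179.862005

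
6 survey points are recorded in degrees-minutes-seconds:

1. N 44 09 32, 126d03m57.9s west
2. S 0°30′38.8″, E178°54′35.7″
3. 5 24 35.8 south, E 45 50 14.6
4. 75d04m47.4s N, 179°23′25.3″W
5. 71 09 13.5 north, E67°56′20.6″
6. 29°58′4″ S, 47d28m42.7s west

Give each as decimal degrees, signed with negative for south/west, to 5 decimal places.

1. 44.15889, -126.06608
2. -0.51078, 178.90992
3. -5.40994, 45.83739
4. 75.07983, -179.39036
5. 71.15375, 67.93906
6. -29.96778, -47.47853

Point 1:
  Latitude: 44° + 9/60 + 32/3600 = 44 + 0.150000 + 0.008889 = 44.158889
  N ⇒ keep positive
  λ: 126 + 3/60 + 57.9/3600 = 126.066083
  W → negative
Point 2:
  Lat: 0 + 30/60 + 38.8/3600 = 0.510778
  hemisphere S, so the sign is −
  Longitude: 178° + 54/60 + 35.7/3600 = 178 + 0.900000 + 0.009917 = 178.909917
  E → positive
Point 3:
  Latitude: 5° + 24/60 + 35.8/3600 = 5 + 0.400000 + 0.009944 = 5.409944
  hemisphere S, so the sign is −
  Longitude: 45 + 50/60 + 14.6/3600 = 45.837389
  E → positive
Point 4:
  Lat: 75 + 4/60 + 47.4/3600 = 75.079833
  N ⇒ keep positive
  Longitude: 23′ + 25.3″ = 23.42167′; 179 + 23.42167/60 = 179.390361
  W ⇒ negate
Point 5:
  Lat: 71 + 9/60 + 13.5/3600 = 71.153750
  N → positive
  Lon: 67 + 56/60 + 20.6/3600 = 67.939056
  E ⇒ keep positive
Point 6:
  Lat: 29° + 58/60 + 4/3600 = 29 + 0.966667 + 0.001111 = 29.967778
  S → negative
  Lon: 28′ + 42.7″ = 28.71167′; 47 + 28.71167/60 = 47.478528
  W → negative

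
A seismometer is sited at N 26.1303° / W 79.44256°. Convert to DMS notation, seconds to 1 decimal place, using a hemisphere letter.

Lat: 0.130300° → 7.81800′; 0.81800 × 60 = 49.080″
λ: 0.442560° → 26.55360′; 0.55360 × 60 = 33.216″

26°07′49.1″ N, 79°26′33.2″ W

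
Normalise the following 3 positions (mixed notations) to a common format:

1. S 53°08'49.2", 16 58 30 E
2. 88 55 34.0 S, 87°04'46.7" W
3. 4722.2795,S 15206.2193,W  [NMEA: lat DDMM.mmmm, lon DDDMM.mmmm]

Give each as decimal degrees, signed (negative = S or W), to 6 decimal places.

1. -53.147000, 16.975000
2. -88.926111, -87.079639
3. -47.371325, -152.103655

Point 1:
  Latitude: 53 + 8/60 + 49.2/3600 = 53.1470000
  hemisphere S, so the sign is −
  Lon: 58′ + 30″ = 58.50000′; 16 + 58.50000/60 = 16.9750000
  E → positive
Point 2:
  Lat: 88 + 55/60 + 34/3600 = 88.9261111
  S → negative
  Lon: 87 + 4/60 + 46.7/3600 = 87.0796389
  hemisphere W, so the sign is −
Point 3:
  φ: split at 2 digits → 47° and 22.2795′; 47 + 22.2795/60 = 47.3713250
  hemisphere S, so the sign is −
  Longitude: degrees = first 3 digits = 152, minutes = 6.2193; 152 + 6.2193/60 = 152.1036550
  hemisphere W, so the sign is −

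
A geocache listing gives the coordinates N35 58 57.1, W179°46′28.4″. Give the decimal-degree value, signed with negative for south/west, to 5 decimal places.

Lat: 35° + 58/60 + 57.1/3600 = 35 + 0.966667 + 0.015861 = 35.982528
N → positive
λ: 179 + 46/60 + 28.4/3600 = 179.774556
W → negative

35.98253, -179.77456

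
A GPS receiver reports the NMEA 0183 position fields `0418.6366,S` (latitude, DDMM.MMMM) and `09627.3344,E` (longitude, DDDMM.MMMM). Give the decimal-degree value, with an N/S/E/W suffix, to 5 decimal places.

4.31061° S, 96.45557° E

φ: degrees = first 2 digits = 4, minutes = 18.6366; 4 + 18.6366/60 = 4.310610
Longitude: degrees = first 3 digits = 96, minutes = 27.3344; 96 + 27.3344/60 = 96.455573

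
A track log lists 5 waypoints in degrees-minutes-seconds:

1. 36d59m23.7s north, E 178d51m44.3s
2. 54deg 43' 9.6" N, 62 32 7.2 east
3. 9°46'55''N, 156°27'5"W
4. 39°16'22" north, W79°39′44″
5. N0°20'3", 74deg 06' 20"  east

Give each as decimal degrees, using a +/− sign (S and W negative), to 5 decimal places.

Point 1:
  Lat: 36° + 59/60 + 23.7/3600 = 36 + 0.983333 + 0.006583 = 36.989917
  N ⇒ keep positive
  λ: 178 + 51/60 + 44.3/3600 = 178.862306
  E → positive
Point 2:
  Lat: 43′ + 9.6″ = 43.16000′; 54 + 43.16000/60 = 54.719333
  N → positive
  λ: 62 + 32/60 + 7.2/3600 = 62.535333
  E → positive
Point 3:
  Latitude: 9° + 46/60 + 55/3600 = 9 + 0.766667 + 0.015278 = 9.781944
  N ⇒ keep positive
  λ: 156° + 27/60 + 5/3600 = 156 + 0.450000 + 0.001389 = 156.451389
  W ⇒ negate
Point 4:
  Latitude: 16′ + 22″ = 16.36667′; 39 + 16.36667/60 = 39.272778
  N ⇒ keep positive
  λ: 79° + 39/60 + 44/3600 = 79 + 0.650000 + 0.012222 = 79.662222
  hemisphere W, so the sign is −
Point 5:
  Latitude: 0 + 20/60 + 3/3600 = 0.334167
  N → positive
  λ: 74° + 6/60 + 20/3600 = 74 + 0.100000 + 0.005556 = 74.105556
  E → positive

1. 36.98992, 178.86231
2. 54.71933, 62.53533
3. 9.78194, -156.45139
4. 39.27278, -79.66222
5. 0.33417, 74.10556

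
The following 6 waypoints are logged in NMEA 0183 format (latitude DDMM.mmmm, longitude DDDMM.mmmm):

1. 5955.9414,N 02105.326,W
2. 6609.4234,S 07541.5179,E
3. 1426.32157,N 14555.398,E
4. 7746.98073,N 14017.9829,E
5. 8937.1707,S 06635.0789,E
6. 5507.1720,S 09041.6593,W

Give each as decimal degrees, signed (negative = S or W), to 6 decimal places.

1. 59.932357, -21.088767
2. -66.157057, 75.691965
3. 14.438693, 145.923300
4. 77.783012, 140.299715
5. -89.619512, 66.584648
6. -55.119533, -90.694322

Point 1:
  Lat: degrees = first 2 digits = 59, minutes = 55.9414; 59 + 55.9414/60 = 59.9323567
  N ⇒ keep positive
  Lon: degrees = first 3 digits = 21, minutes = 5.326; 21 + 5.326/60 = 21.0887667
  hemisphere W, so the sign is −
Point 2:
  Lat: degrees = first 2 digits = 66, minutes = 9.4234; 66 + 9.4234/60 = 66.1570567
  S → negative
  Lon: split at 3 digits → 075° and 41.5179′; 75 + 41.5179/60 = 75.6919650
  E → positive
Point 3:
  Latitude: split at 2 digits → 14° and 26.32157′; 14 + 26.32157/60 = 14.4386928
  N ⇒ keep positive
  Longitude: split at 3 digits → 145° and 55.398′; 145 + 55.398/60 = 145.9233000
  E ⇒ keep positive
Point 4:
  Latitude: degrees = first 2 digits = 77, minutes = 46.98073; 77 + 46.98073/60 = 77.7830122
  N → positive
  Longitude: degrees = first 3 digits = 140, minutes = 17.9829; 140 + 17.9829/60 = 140.2997150
  E → positive
Point 5:
  Latitude: split at 2 digits → 89° and 37.1707′; 89 + 37.1707/60 = 89.6195117
  S ⇒ negate
  Lon: degrees = first 3 digits = 66, minutes = 35.0789; 66 + 35.0789/60 = 66.5846483
  E ⇒ keep positive
Point 6:
  φ: split at 2 digits → 55° and 7.172′; 55 + 7.172/60 = 55.1195333
  hemisphere S, so the sign is −
  Lon: split at 3 digits → 090° and 41.6593′; 90 + 41.6593/60 = 90.6943217
  hemisphere W, so the sign is −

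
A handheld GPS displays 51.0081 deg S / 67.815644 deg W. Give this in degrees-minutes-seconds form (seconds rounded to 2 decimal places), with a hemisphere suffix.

φ: whole degrees 51; 0.48600′ → 0′ and 29.1600″
Lon: whole degrees 67; 48.93864′ → 48′ and 56.3184″

51°00′29.16″ S, 67°48′56.32″ W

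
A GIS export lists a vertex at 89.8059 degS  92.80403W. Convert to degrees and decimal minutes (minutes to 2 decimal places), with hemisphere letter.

89° 48.35′ S, 92° 48.24′ W

Latitude: minutes = (89.805900 − 89) × 60 = 48.3540
Longitude: fractional part 0.804030 → 48.2418 minutes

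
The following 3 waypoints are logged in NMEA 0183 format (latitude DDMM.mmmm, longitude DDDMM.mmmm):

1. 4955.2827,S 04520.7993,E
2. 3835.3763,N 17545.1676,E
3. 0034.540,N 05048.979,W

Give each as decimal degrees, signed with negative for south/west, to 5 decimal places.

Point 1:
  φ: degrees = first 2 digits = 49, minutes = 55.2827; 49 + 55.2827/60 = 49.921378
  hemisphere S, so the sign is −
  λ: degrees = first 3 digits = 45, minutes = 20.7993; 45 + 20.7993/60 = 45.346655
  E ⇒ keep positive
Point 2:
  Lat: split at 2 digits → 38° and 35.3763′; 38 + 35.3763/60 = 38.589605
  N → positive
  Lon: degrees = first 3 digits = 175, minutes = 45.1676; 175 + 45.1676/60 = 175.752793
  E → positive
Point 3:
  Lat: degrees = first 2 digits = 0, minutes = 34.54; 0 + 34.54/60 = 0.575667
  N ⇒ keep positive
  Lon: degrees = first 3 digits = 50, minutes = 48.979; 50 + 48.979/60 = 50.816317
  W ⇒ negate

1. -49.92138, 45.34666
2. 38.58961, 175.75279
3. 0.57567, -50.81632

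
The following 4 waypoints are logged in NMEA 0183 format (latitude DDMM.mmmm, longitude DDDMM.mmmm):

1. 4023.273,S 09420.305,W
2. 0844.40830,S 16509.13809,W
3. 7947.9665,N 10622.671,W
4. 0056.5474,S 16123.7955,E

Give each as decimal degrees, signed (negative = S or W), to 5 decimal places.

Point 1:
  φ: split at 2 digits → 40° and 23.273′; 40 + 23.273/60 = 40.387883
  S → negative
  λ: degrees = first 3 digits = 94, minutes = 20.305; 94 + 20.305/60 = 94.338417
  W ⇒ negate
Point 2:
  φ: split at 2 digits → 08° and 44.4083′; 8 + 44.4083/60 = 8.740138
  S ⇒ negate
  Longitude: split at 3 digits → 165° and 9.13809′; 165 + 9.13809/60 = 165.152302
  hemisphere W, so the sign is −
Point 3:
  Latitude: degrees = first 2 digits = 79, minutes = 47.9665; 79 + 47.9665/60 = 79.799442
  N ⇒ keep positive
  Longitude: degrees = first 3 digits = 106, minutes = 22.671; 106 + 22.671/60 = 106.377850
  W ⇒ negate
Point 4:
  Lat: split at 2 digits → 00° and 56.5474′; 0 + 56.5474/60 = 0.942457
  S ⇒ negate
  Lon: degrees = first 3 digits = 161, minutes = 23.7955; 161 + 23.7955/60 = 161.396592
  E ⇒ keep positive

1. -40.38788, -94.33842
2. -8.74014, -165.15230
3. 79.79944, -106.37785
4. -0.94246, 161.39659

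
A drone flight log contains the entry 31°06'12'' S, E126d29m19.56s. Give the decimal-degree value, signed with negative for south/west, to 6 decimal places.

-31.103333, 126.488767

Lat: 31° + 6/60 + 12/3600 = 31 + 0.100000 + 0.003333 = 31.1033333
S → negative
Longitude: 126 + 29/60 + 19.56/3600 = 126.4887667
E ⇒ keep positive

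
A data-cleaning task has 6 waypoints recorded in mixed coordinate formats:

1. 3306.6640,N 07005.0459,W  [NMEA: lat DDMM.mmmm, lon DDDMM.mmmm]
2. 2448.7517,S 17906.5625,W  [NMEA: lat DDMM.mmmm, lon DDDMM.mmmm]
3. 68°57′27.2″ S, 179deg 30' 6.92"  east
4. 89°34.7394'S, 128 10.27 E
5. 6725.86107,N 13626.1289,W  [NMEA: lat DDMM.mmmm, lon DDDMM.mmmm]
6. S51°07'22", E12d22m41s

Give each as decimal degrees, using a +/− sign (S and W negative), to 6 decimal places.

1. 33.111067, -70.084098
2. -24.812528, -179.109375
3. -68.957556, 179.501922
4. -89.578990, 128.171167
5. 67.431018, -136.435482
6. -51.122778, 12.378056

Point 1:
  φ: degrees = first 2 digits = 33, minutes = 6.664; 33 + 6.664/60 = 33.1110667
  N ⇒ keep positive
  Lon: degrees = first 3 digits = 70, minutes = 5.0459; 70 + 5.0459/60 = 70.0840983
  hemisphere W, so the sign is −
Point 2:
  Lat: split at 2 digits → 24° and 48.7517′; 24 + 48.7517/60 = 24.8125283
  S → negative
  Longitude: degrees = first 3 digits = 179, minutes = 6.5625; 179 + 6.5625/60 = 179.1093750
  W ⇒ negate
Point 3:
  Lat: 57′ + 27.2″ = 57.45333′; 68 + 57.45333/60 = 68.9575556
  S → negative
  Lon: 179° + 30/60 + 6.92/3600 = 179 + 0.500000 + 0.001922 = 179.5019222
  E → positive
Point 4:
  Lat: 89 + 34.7394/60 = 89.5789900
  hemisphere S, so the sign is −
  Longitude: 10.27′ = 0.171167°; total 128.1711667
  E → positive
Point 5:
  Latitude: split at 2 digits → 67° and 25.86107′; 67 + 25.86107/60 = 67.4310178
  N → positive
  Longitude: degrees = first 3 digits = 136, minutes = 26.1289; 136 + 26.1289/60 = 136.4354817
  W ⇒ negate
Point 6:
  φ: 7′ + 22″ = 7.36667′; 51 + 7.36667/60 = 51.1227778
  S → negative
  Longitude: 22′ + 41″ = 22.68333′; 12 + 22.68333/60 = 12.3780556
  E ⇒ keep positive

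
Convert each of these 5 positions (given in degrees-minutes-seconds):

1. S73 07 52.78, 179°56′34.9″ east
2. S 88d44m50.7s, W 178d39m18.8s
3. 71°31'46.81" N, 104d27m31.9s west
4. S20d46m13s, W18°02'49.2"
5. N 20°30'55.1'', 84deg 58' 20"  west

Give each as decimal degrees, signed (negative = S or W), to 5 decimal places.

Point 1:
  Lat: 73 + 7/60 + 52.78/3600 = 73.131328
  S ⇒ negate
  Longitude: 179° + 56/60 + 34.9/3600 = 179 + 0.933333 + 0.009694 = 179.943028
  E ⇒ keep positive
Point 2:
  φ: 88° + 44/60 + 50.7/3600 = 88 + 0.733333 + 0.014083 = 88.747417
  S → negative
  Lon: 178 + 39/60 + 18.8/3600 = 178.655222
  W → negative
Point 3:
  Lat: 71° + 31/60 + 46.81/3600 = 71 + 0.516667 + 0.013003 = 71.529669
  N → positive
  λ: 27′ + 31.9″ = 27.53167′; 104 + 27.53167/60 = 104.458861
  hemisphere W, so the sign is −
Point 4:
  Lat: 20° + 46/60 + 13/3600 = 20 + 0.766667 + 0.003611 = 20.770278
  S ⇒ negate
  Lon: 18 + 2/60 + 49.2/3600 = 18.047000
  W → negative
Point 5:
  φ: 20 + 30/60 + 55.1/3600 = 20.515306
  N → positive
  Longitude: 84° + 58/60 + 20/3600 = 84 + 0.966667 + 0.005556 = 84.972222
  W ⇒ negate

1. -73.13133, 179.94303
2. -88.74742, -178.65522
3. 71.52967, -104.45886
4. -20.77028, -18.04700
5. 20.51531, -84.97222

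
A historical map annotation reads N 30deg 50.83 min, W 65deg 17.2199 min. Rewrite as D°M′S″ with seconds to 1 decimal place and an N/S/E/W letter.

30°50′49.8″ N, 65°17′13.2″ W

Lat: fractional minutes 0.83000 × 60 = 49.800″
Longitude: fractional minutes 0.21990 × 60 = 13.194″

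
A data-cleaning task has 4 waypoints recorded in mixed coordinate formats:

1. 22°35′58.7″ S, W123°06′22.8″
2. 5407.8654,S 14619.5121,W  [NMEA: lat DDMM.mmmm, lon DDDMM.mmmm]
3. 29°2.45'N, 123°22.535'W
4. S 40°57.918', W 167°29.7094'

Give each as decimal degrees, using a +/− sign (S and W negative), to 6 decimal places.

1. -22.599639, -123.106333
2. -54.131090, -146.325202
3. 29.040833, -123.375583
4. -40.965300, -167.495157

Point 1:
  φ: 22 + 35/60 + 58.7/3600 = 22.5996389
  S ⇒ negate
  λ: 123 + 6/60 + 22.8/3600 = 123.1063333
  W ⇒ negate
Point 2:
  Lat: split at 2 digits → 54° and 7.8654′; 54 + 7.8654/60 = 54.1310900
  S → negative
  Longitude: split at 3 digits → 146° and 19.5121′; 146 + 19.5121/60 = 146.3252017
  hemisphere W, so the sign is −
Point 3:
  Latitude: 2.45′ = 0.040833°; total 29.0408333
  N → positive
  Lon: 22.535′ = 0.375583°; total 123.3755833
  W ⇒ negate
Point 4:
  Lat: 40 + 57.918/60 = 40.9653000
  S → negative
  Lon: 29.7094′ = 0.495157°; total 167.4951567
  hemisphere W, so the sign is −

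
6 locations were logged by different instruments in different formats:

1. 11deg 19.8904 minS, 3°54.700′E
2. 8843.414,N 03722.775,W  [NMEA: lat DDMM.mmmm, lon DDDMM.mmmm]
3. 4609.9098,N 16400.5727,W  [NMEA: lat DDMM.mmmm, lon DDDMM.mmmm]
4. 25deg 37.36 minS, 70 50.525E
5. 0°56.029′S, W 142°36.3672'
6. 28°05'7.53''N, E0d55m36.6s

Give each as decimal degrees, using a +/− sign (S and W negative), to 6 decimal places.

1. -11.331507, 3.911667
2. 88.723567, -37.379583
3. 46.165163, -164.009545
4. -25.622667, 70.842083
5. -0.933817, -142.606120
6. 28.085425, 0.926833

Point 1:
  Lat: 11 + 19.8904/60 = 11.3315067
  S ⇒ negate
  Longitude: 3 + 54.7/60 = 3.9116667
  E ⇒ keep positive
Point 2:
  φ: degrees = first 2 digits = 88, minutes = 43.414; 88 + 43.414/60 = 88.7235667
  N → positive
  Lon: degrees = first 3 digits = 37, minutes = 22.775; 37 + 22.775/60 = 37.3795833
  W ⇒ negate
Point 3:
  φ: degrees = first 2 digits = 46, minutes = 9.9098; 46 + 9.9098/60 = 46.1651633
  N → positive
  Longitude: degrees = first 3 digits = 164, minutes = 0.5727; 164 + 0.5727/60 = 164.0095450
  W → negative
Point 4:
  Lat: 25 + 37.36/60 = 25.6226667
  hemisphere S, so the sign is −
  Longitude: 50.525′ = 0.842083°; total 70.8420833
  E ⇒ keep positive
Point 5:
  φ: 56.029′ = 0.933817°; total 0.9338167
  S → negative
  Lon: 36.3672′ = 0.606120°; total 142.6061200
  W ⇒ negate
Point 6:
  Latitude: 28° + 5/60 + 7.53/3600 = 28 + 0.083333 + 0.002092 = 28.0854250
  N ⇒ keep positive
  Longitude: 0° + 55/60 + 36.6/3600 = 0 + 0.916667 + 0.010167 = 0.9268333
  E → positive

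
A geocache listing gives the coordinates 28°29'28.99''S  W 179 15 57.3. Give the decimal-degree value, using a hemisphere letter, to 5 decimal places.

Lat: 28° + 29/60 + 28.99/3600 = 28 + 0.483333 + 0.008053 = 28.491386
Lon: 15′ + 57.3″ = 15.95500′; 179 + 15.95500/60 = 179.265917

28.49139° S, 179.26592° W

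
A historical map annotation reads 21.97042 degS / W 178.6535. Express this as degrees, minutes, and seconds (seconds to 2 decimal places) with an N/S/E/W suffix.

Lat: 0.970420 × 60 = 58.22520′ → 58′, remainder × 60 = 13.5120″
λ: whole degrees 178; 39.21000′ → 39′ and 12.6000″

21°58′13.51″ S, 178°39′12.60″ W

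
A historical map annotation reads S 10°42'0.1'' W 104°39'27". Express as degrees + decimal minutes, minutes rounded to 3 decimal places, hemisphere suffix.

10° 42.002′ S, 104° 39.450′ W

Lat: seconds/60 = 0.00167; minutes = 42 + 0.00167 = 42.00167
λ: seconds/60 = 0.45000; minutes = 39 + 0.45000 = 39.45000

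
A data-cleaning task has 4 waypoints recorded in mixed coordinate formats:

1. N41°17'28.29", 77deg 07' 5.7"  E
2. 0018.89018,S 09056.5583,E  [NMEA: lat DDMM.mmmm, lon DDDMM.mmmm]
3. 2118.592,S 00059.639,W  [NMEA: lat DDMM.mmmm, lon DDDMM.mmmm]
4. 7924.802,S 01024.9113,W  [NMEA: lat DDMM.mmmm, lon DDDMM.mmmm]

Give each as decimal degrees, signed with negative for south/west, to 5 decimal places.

1. 41.29119, 77.11825
2. -0.31484, 90.94264
3. -21.30987, -0.99398
4. -79.41337, -10.41519

Point 1:
  φ: 41° + 17/60 + 28.29/3600 = 41 + 0.283333 + 0.007858 = 41.291192
  N → positive
  Longitude: 77 + 7/60 + 5.7/3600 = 77.118250
  E → positive
Point 2:
  φ: degrees = first 2 digits = 0, minutes = 18.89018; 0 + 18.89018/60 = 0.314836
  S → negative
  λ: split at 3 digits → 090° and 56.5583′; 90 + 56.5583/60 = 90.942638
  E ⇒ keep positive
Point 3:
  φ: split at 2 digits → 21° and 18.592′; 21 + 18.592/60 = 21.309867
  S ⇒ negate
  Longitude: split at 3 digits → 000° and 59.639′; 0 + 59.639/60 = 0.993983
  hemisphere W, so the sign is −
Point 4:
  Lat: degrees = first 2 digits = 79, minutes = 24.802; 79 + 24.802/60 = 79.413367
  S → negative
  Longitude: split at 3 digits → 010° and 24.9113′; 10 + 24.9113/60 = 10.415188
  hemisphere W, so the sign is −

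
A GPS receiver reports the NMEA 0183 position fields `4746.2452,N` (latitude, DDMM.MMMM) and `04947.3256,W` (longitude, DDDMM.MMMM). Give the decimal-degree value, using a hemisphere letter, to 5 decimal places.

47.77075° N, 49.78876° W

φ: split at 2 digits → 47° and 46.2452′; 47 + 46.2452/60 = 47.770753
Lon: split at 3 digits → 049° and 47.3256′; 49 + 47.3256/60 = 49.788760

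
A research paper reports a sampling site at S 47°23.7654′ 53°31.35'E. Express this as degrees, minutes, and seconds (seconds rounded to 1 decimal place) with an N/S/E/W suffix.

Lat: fractional minutes 0.76540 × 60 = 45.924″
Lon: 31.35000′ → 31′ and 0.35000 × 60 = 21.000″

47°23′45.9″ S, 53°31′21.0″ E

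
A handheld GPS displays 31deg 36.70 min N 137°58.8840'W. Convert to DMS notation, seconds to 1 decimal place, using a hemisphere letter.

φ: fractional minutes 0.70000 × 60 = 42.000″
Longitude: fractional minutes 0.88400 × 60 = 53.040″

31°36′42.0″ N, 137°58′53.0″ W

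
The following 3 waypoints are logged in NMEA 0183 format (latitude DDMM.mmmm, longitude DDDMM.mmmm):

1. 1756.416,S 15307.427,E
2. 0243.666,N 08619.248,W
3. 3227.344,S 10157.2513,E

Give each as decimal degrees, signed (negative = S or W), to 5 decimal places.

Point 1:
  φ: degrees = first 2 digits = 17, minutes = 56.416; 17 + 56.416/60 = 17.940267
  S ⇒ negate
  Longitude: split at 3 digits → 153° and 7.427′; 153 + 7.427/60 = 153.123783
  E → positive
Point 2:
  Latitude: degrees = first 2 digits = 2, minutes = 43.666; 2 + 43.666/60 = 2.727767
  N → positive
  λ: degrees = first 3 digits = 86, minutes = 19.248; 86 + 19.248/60 = 86.320800
  W → negative
Point 3:
  φ: degrees = first 2 digits = 32, minutes = 27.344; 32 + 27.344/60 = 32.455733
  S → negative
  λ: degrees = first 3 digits = 101, minutes = 57.2513; 101 + 57.2513/60 = 101.954188
  E → positive

1. -17.94027, 153.12378
2. 2.72777, -86.32080
3. -32.45573, 101.95419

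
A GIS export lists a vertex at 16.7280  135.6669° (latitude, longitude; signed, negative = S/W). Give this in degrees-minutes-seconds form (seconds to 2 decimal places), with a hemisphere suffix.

16°43′40.80″ N, 135°40′0.84″ E

φ: whole degrees 16; 43.68000′ → 43′ and 40.8000″
λ: 0.666900 × 60 = 40.01400′ → 40′, remainder × 60 = 0.8400″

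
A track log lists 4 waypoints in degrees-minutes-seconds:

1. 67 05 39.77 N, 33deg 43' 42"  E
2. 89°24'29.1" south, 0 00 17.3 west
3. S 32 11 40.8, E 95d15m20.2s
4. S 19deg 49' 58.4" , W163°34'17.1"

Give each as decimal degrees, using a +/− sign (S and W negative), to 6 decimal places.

Point 1:
  Lat: 67° + 5/60 + 39.77/3600 = 67 + 0.083333 + 0.011047 = 67.0943806
  N ⇒ keep positive
  Longitude: 33° + 43/60 + 42/3600 = 33 + 0.716667 + 0.011667 = 33.7283333
  E → positive
Point 2:
  Latitude: 24′ + 29.1″ = 24.48500′; 89 + 24.48500/60 = 89.4080833
  S ⇒ negate
  λ: 0 + 0/60 + 17.3/3600 = 0.0048056
  hemisphere W, so the sign is −
Point 3:
  Latitude: 32° + 11/60 + 40.8/3600 = 32 + 0.183333 + 0.011333 = 32.1946667
  hemisphere S, so the sign is −
  Longitude: 95 + 15/60 + 20.2/3600 = 95.2556111
  E ⇒ keep positive
Point 4:
  Latitude: 49′ + 58.4″ = 49.97333′; 19 + 49.97333/60 = 19.8328889
  S → negative
  Lon: 163 + 34/60 + 17.1/3600 = 163.5714167
  W ⇒ negate

1. 67.094381, 33.728333
2. -89.408083, -0.004806
3. -32.194667, 95.255611
4. -19.832889, -163.571417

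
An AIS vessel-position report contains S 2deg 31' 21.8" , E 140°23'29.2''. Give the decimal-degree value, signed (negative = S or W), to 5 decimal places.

-2.52272, 140.39144

φ: 2° + 31/60 + 21.8/3600 = 2 + 0.516667 + 0.006056 = 2.522722
hemisphere S, so the sign is −
Lon: 140° + 23/60 + 29.2/3600 = 140 + 0.383333 + 0.008111 = 140.391444
E → positive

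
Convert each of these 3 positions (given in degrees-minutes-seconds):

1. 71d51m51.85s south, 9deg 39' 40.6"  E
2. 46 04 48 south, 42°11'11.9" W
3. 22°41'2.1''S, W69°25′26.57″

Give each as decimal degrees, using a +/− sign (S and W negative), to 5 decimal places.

Point 1:
  φ: 51′ + 51.85″ = 51.86417′; 71 + 51.86417/60 = 71.864403
  S → negative
  Lon: 9 + 39/60 + 40.6/3600 = 9.661278
  E → positive
Point 2:
  φ: 46° + 4/60 + 48/3600 = 46 + 0.066667 + 0.013333 = 46.080000
  S ⇒ negate
  Lon: 42° + 11/60 + 11.9/3600 = 42 + 0.183333 + 0.003306 = 42.186639
  W ⇒ negate
Point 3:
  φ: 41′ + 2.1″ = 41.03500′; 22 + 41.03500/60 = 22.683917
  S → negative
  Longitude: 25′ + 26.57″ = 25.44283′; 69 + 25.44283/60 = 69.424047
  W ⇒ negate

1. -71.86440, 9.66128
2. -46.08000, -42.18664
3. -22.68392, -69.42405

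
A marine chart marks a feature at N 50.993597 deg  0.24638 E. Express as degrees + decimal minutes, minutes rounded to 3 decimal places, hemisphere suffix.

50° 59.616′ N, 0° 14.783′ E

Latitude: fractional part 0.993597 → 59.61582 minutes
Longitude: minutes = (0.246380 − 0) × 60 = 14.78280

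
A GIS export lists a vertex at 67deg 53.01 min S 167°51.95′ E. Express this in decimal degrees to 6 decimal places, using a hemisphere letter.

φ: 67 + 53.01/60 = 67.8835000
Lon: 167 + 51.95/60 = 167.8658333

67.883500° S, 167.865833° E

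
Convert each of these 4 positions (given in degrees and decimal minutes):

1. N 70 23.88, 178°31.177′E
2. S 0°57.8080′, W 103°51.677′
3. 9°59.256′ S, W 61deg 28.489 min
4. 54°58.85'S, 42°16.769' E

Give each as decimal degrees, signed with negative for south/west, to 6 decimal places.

1. 70.398000, 178.519617
2. -0.963467, -103.861283
3. -9.987600, -61.474817
4. -54.980833, 42.279483

Point 1:
  φ: 23.88′ = 0.398000°; total 70.3980000
  N ⇒ keep positive
  λ: 31.177′ = 0.519617°; total 178.5196167
  E ⇒ keep positive
Point 2:
  Lat: 57.808′ = 0.963467°; total 0.9634667
  hemisphere S, so the sign is −
  Lon: 103 + 51.677/60 = 103.8612833
  hemisphere W, so the sign is −
Point 3:
  Latitude: 9 + 59.256/60 = 9.9876000
  hemisphere S, so the sign is −
  Lon: 61 + 28.489/60 = 61.4748167
  W → negative
Point 4:
  Latitude: 54 + 58.85/60 = 54.9808333
  hemisphere S, so the sign is −
  Lon: 16.769′ = 0.279483°; total 42.2794833
  E ⇒ keep positive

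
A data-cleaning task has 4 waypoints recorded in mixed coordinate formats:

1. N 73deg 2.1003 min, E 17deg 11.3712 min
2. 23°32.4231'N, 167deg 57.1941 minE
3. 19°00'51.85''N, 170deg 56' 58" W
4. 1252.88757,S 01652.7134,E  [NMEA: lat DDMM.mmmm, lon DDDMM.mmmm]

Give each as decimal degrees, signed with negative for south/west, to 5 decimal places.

1. 73.03501, 17.18952
2. 23.54039, 167.95324
3. 19.01440, -170.94944
4. -12.88146, 16.87856

Point 1:
  Latitude: 2.1003′ = 0.035005°; total 73.035005
  N ⇒ keep positive
  Lon: 17 + 11.3712/60 = 17.189520
  E → positive
Point 2:
  Latitude: 23 + 32.4231/60 = 23.540385
  N → positive
  λ: 57.1941′ = 0.953235°; total 167.953235
  E ⇒ keep positive
Point 3:
  Lat: 19° + 0/60 + 51.85/3600 = 19 + 0.000000 + 0.014403 = 19.014403
  N ⇒ keep positive
  Lon: 170 + 56/60 + 58/3600 = 170.949444
  W ⇒ negate
Point 4:
  Latitude: degrees = first 2 digits = 12, minutes = 52.88757; 12 + 52.88757/60 = 12.881460
  hemisphere S, so the sign is −
  Lon: split at 3 digits → 016° and 52.7134′; 16 + 52.7134/60 = 16.878557
  E ⇒ keep positive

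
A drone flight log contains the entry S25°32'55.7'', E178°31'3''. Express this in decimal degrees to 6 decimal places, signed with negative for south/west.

-25.548806, 178.517500

Latitude: 25 + 32/60 + 55.7/3600 = 25.5488056
hemisphere S, so the sign is −
Longitude: 31′ + 3″ = 31.05000′; 178 + 31.05000/60 = 178.5175000
E ⇒ keep positive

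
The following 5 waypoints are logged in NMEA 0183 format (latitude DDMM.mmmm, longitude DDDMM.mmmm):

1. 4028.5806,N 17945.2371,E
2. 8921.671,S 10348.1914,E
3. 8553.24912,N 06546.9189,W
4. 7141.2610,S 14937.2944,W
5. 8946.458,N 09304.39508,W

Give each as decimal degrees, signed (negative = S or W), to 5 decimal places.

Point 1:
  Latitude: degrees = first 2 digits = 40, minutes = 28.5806; 40 + 28.5806/60 = 40.476343
  N → positive
  Lon: degrees = first 3 digits = 179, minutes = 45.2371; 179 + 45.2371/60 = 179.753952
  E ⇒ keep positive
Point 2:
  Lat: split at 2 digits → 89° and 21.671′; 89 + 21.671/60 = 89.361183
  S → negative
  λ: degrees = first 3 digits = 103, minutes = 48.1914; 103 + 48.1914/60 = 103.803190
  E ⇒ keep positive
Point 3:
  φ: split at 2 digits → 85° and 53.24912′; 85 + 53.24912/60 = 85.887485
  N → positive
  λ: split at 3 digits → 065° and 46.9189′; 65 + 46.9189/60 = 65.781982
  hemisphere W, so the sign is −
Point 4:
  Latitude: split at 2 digits → 71° and 41.261′; 71 + 41.261/60 = 71.687683
  hemisphere S, so the sign is −
  Longitude: degrees = first 3 digits = 149, minutes = 37.2944; 149 + 37.2944/60 = 149.621573
  W ⇒ negate
Point 5:
  Latitude: degrees = first 2 digits = 89, minutes = 46.458; 89 + 46.458/60 = 89.774300
  N ⇒ keep positive
  λ: split at 3 digits → 093° and 4.39508′; 93 + 4.39508/60 = 93.073251
  W → negative

1. 40.47634, 179.75395
2. -89.36118, 103.80319
3. 85.88749, -65.78198
4. -71.68768, -149.62157
5. 89.77430, -93.07325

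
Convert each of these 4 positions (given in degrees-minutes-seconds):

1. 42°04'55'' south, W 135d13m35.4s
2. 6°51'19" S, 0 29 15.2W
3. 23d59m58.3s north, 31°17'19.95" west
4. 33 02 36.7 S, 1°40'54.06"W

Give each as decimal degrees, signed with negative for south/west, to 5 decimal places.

Point 1:
  φ: 4′ + 55″ = 4.91667′; 42 + 4.91667/60 = 42.081944
  hemisphere S, so the sign is −
  Lon: 135 + 13/60 + 35.4/3600 = 135.226500
  W → negative
Point 2:
  Latitude: 6 + 51/60 + 19/3600 = 6.855278
  S ⇒ negate
  Lon: 29′ + 15.2″ = 29.25333′; 0 + 29.25333/60 = 0.487556
  hemisphere W, so the sign is −
Point 3:
  φ: 23 + 59/60 + 58.3/3600 = 23.999528
  N ⇒ keep positive
  λ: 31° + 17/60 + 19.95/3600 = 31 + 0.283333 + 0.005542 = 31.288875
  W → negative
Point 4:
  φ: 33° + 2/60 + 36.7/3600 = 33 + 0.033333 + 0.010194 = 33.043528
  hemisphere S, so the sign is −
  Longitude: 1 + 40/60 + 54.06/3600 = 1.681683
  W ⇒ negate

1. -42.08194, -135.22650
2. -6.85528, -0.48756
3. 23.99953, -31.28888
4. -33.04353, -1.68168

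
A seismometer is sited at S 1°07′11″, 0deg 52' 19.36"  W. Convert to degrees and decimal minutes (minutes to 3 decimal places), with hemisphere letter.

1° 7.183′ S, 0° 52.323′ W

Latitude: 7 + 11/60 = 7.18333′
Lon: seconds/60 = 0.32267; minutes = 52 + 0.32267 = 52.32267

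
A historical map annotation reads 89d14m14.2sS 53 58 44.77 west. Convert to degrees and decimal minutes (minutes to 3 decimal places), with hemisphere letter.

89° 14.237′ S, 53° 58.746′ W

φ: seconds/60 = 0.23667; minutes = 14 + 0.23667 = 14.23667
Longitude: seconds/60 = 0.74617; minutes = 58 + 0.74617 = 58.74617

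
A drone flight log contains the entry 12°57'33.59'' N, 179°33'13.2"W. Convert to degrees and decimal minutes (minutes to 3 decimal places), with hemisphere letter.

Latitude: seconds/60 = 0.55983; minutes = 57 + 0.55983 = 57.55983
Longitude: seconds/60 = 0.22000; minutes = 33 + 0.22000 = 33.22000

12° 57.560′ N, 179° 33.220′ W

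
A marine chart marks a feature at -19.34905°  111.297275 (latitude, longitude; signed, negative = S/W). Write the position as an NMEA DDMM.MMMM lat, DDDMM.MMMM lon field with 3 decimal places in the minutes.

Latitude is negative → S; |value| = 19.349050
φ: 19° + 0.349050 × 60 = 19° 20.94300′
λ: 111° + 0.297275 × 60 = 111° 17.83650′

1920.943,S / 11117.837,E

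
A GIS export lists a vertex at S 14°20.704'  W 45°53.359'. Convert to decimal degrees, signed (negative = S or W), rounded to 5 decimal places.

-14.34507, -45.88932

φ: 20.704′ = 0.345067°; total 14.345067
S → negative
λ: 45 + 53.359/60 = 45.889317
W ⇒ negate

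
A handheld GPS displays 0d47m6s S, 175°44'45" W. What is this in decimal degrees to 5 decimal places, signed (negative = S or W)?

Latitude: 0° + 47/60 + 6/3600 = 0 + 0.783333 + 0.001667 = 0.785000
hemisphere S, so the sign is −
Longitude: 44′ + 45″ = 44.75000′; 175 + 44.75000/60 = 175.745833
W → negative

-0.78500, -175.74583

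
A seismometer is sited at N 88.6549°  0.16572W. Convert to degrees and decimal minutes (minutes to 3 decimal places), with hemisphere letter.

88° 39.294′ N, 0° 9.943′ W

φ: 88° + 0.654900 × 60 = 88° 39.29400′
Lon: minutes = (0.165720 − 0) × 60 = 9.94320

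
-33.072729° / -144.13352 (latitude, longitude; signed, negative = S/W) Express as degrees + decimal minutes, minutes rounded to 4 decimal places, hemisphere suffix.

33° 4.3637′ S, 144° 8.0112′ W

Latitude is negative → S; |value| = 33.072729
Latitude: fractional part 0.072729 → 4.363740 minutes
Longitude is negative → W; |value| = 144.133520
Longitude: 144° + 0.133520 × 60 = 144° 8.011200′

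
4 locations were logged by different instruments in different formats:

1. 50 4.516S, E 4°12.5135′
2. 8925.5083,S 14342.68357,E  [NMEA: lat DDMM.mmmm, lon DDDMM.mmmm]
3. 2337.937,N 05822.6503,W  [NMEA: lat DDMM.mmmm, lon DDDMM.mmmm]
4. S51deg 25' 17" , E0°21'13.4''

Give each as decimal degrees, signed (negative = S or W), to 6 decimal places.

1. -50.075267, 4.208558
2. -89.425138, 143.711393
3. 23.632283, -58.377505
4. -51.421389, 0.353722

Point 1:
  φ: 50 + 4.516/60 = 50.0752667
  S → negative
  λ: 4 + 12.5135/60 = 4.2085583
  E ⇒ keep positive
Point 2:
  Lat: degrees = first 2 digits = 89, minutes = 25.5083; 89 + 25.5083/60 = 89.4251383
  S ⇒ negate
  Lon: degrees = first 3 digits = 143, minutes = 42.68357; 143 + 42.68357/60 = 143.7113928
  E → positive
Point 3:
  Lat: degrees = first 2 digits = 23, minutes = 37.937; 23 + 37.937/60 = 23.6322833
  N ⇒ keep positive
  Lon: split at 3 digits → 058° and 22.6503′; 58 + 22.6503/60 = 58.3775050
  hemisphere W, so the sign is −
Point 4:
  Lat: 51 + 25/60 + 17/3600 = 51.4213889
  S ⇒ negate
  Longitude: 0 + 21/60 + 13.4/3600 = 0.3537222
  E ⇒ keep positive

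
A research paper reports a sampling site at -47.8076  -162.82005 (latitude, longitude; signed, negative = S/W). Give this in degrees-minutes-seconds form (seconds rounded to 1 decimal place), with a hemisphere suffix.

47°48′27.4″ S, 162°49′12.2″ W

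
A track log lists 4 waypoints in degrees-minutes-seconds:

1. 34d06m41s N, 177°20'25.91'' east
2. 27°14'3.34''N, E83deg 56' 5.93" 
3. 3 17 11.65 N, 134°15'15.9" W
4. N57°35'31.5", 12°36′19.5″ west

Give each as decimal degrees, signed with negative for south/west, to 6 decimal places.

Point 1:
  φ: 6′ + 41″ = 6.68333′; 34 + 6.68333/60 = 34.1113889
  N → positive
  λ: 20′ + 25.91″ = 20.43183′; 177 + 20.43183/60 = 177.3405306
  E → positive
Point 2:
  Latitude: 27° + 14/60 + 3.34/3600 = 27 + 0.233333 + 0.000928 = 27.2342611
  N → positive
  λ: 83 + 56/60 + 5.93/3600 = 83.9349806
  E → positive
Point 3:
  Latitude: 17′ + 11.65″ = 17.19417′; 3 + 17.19417/60 = 3.2865694
  N → positive
  λ: 134° + 15/60 + 15.9/3600 = 134 + 0.250000 + 0.004417 = 134.2544167
  W → negative
Point 4:
  φ: 57 + 35/60 + 31.5/3600 = 57.5920833
  N → positive
  Longitude: 12° + 36/60 + 19.5/3600 = 12 + 0.600000 + 0.005417 = 12.6054167
  W → negative

1. 34.111389, 177.340531
2. 27.234261, 83.934981
3. 3.286569, -134.254417
4. 57.592083, -12.605417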